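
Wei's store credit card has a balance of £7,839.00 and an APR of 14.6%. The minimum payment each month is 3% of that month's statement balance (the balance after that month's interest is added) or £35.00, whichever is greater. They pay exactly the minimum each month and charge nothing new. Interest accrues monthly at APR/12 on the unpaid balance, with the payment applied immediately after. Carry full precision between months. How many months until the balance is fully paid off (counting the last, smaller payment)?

Monthly rate r = 14.6%/12 = 1.21667% = 0.0121667.
While 3% of the post-interest balance exceeds £35.00, each month B ← (B·(1+r))·(1 − 0.03), i.e. B shrinks by the factor (1+r)·0.97 = 0.9818.
This holds for months 1–105. Entering month 106 the balance is £1,139.61; 3% of the post-interest balance is now below £35.00, so the flat £35.00 minimum applies from here.
From month 106 a fixed £35.00 at rate r clears £1,139.61 in 42 more payments. Total: 105 + 42 = 147 months.

147 months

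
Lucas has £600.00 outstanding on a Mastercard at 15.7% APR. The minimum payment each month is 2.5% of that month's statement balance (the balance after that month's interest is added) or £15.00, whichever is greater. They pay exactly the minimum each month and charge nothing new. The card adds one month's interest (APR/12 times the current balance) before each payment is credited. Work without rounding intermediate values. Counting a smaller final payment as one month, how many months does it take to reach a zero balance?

57 months

Monthly rate r = 15.7%/12 = 1.30833% = 0.0130833.
While 2.5% of the post-interest balance exceeds £15.00, each month B ← (B·(1+r))·(1 − 0.025), i.e. B shrinks by the factor (1+r)·0.975 = 0.98776.
This holds for months 1–2. Entering month 3 the balance is £585.40; 2.5% of the post-interest balance is now below £15.00, so the flat £15.00 minimum applies from here.
From month 3 a fixed £15.00 at rate r clears £585.40 in 55 more payments. Total: 2 + 55 = 57 months.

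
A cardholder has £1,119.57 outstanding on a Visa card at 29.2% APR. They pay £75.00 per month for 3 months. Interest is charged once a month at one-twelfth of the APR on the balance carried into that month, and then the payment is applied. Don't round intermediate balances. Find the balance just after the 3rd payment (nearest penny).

Monthly rate r = 29.2%/12 = 2.43333% = 0.0243333.
Each month: B ← B·(1+r) − £75.00.
Month 1: interest £27.24; balance after payment £1,071.81.
Month 2: interest £26.08; balance after payment £1,022.89.
Month 3: interest £24.89; balance after payment £972.78.

£972.78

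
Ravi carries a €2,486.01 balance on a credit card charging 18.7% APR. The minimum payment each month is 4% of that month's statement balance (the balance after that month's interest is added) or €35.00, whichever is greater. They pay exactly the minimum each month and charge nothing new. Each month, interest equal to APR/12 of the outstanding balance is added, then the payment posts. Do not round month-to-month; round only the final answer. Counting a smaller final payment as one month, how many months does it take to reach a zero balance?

Monthly rate r = 18.7%/12 = 1.55833% = 0.0155833.
While 4% of the post-interest balance exceeds €35.00, each month B ← (B·(1+r))·(1 − 0.04), i.e. B shrinks by the factor (1+r)·0.96 = 0.97496.
This holds for months 1–42. Entering month 43 the balance is €856.94; 4% of the post-interest balance is now below €35.00, so the flat €35.00 minimum applies from here.
From month 43 a fixed €35.00 at rate r clears €856.94 in 32 more payments. Total: 42 + 32 = 74 months.

74 months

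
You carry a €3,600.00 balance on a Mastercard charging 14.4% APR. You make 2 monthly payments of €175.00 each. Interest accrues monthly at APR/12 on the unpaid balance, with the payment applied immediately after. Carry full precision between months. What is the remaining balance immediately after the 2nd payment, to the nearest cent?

€3,334.82

Monthly rate r = 14.4%/12 = 1.2% = 0.012.
Each month: B ← B·(1+r) − €175.00.
Month 1: interest €43.20; balance after payment €3,468.20.
Month 2: interest €41.62; balance after payment €3,334.82.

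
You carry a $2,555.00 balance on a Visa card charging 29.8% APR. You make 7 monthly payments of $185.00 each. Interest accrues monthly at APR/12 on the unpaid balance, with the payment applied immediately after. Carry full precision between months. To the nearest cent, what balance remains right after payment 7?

$1,638.07

Monthly rate r = 29.8%/12 = 2.48333% = 0.0248333.
Each month: B ← B·(1+r) − $185.00.
Month 1: interest $63.45; balance after payment $2,433.45.
Month 2: interest $60.43; balance after payment $2,308.88.
Month 3: interest $57.34; balance after payment $2,181.22.
Month 4: interest $54.17; balance after payment $2,050.38.
Month 5: interest $50.92; balance after payment $1,916.30.
Month 6: interest $47.59; balance after payment $1,778.89.
Month 7: interest $44.18; balance after payment $1,638.07.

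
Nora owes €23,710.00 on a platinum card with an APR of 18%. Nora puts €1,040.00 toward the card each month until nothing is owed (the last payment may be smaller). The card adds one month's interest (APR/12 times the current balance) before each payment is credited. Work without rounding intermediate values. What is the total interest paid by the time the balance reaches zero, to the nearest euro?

€5,524

Monthly rate r = 18%/12 = 1.5% = 0.015.
Payoff takes n = ⌈−ln(1 − rB₀/P)/ln(1+r)⌉ = ⌈28.109⌉ = 29 payments; the last is €114.29.
Total paid = 28·€1,040.00 + €114.29 = €29,234.29.
Total interest = total paid − principal = €29,234.29 − €23,710.00 = €5,524.29.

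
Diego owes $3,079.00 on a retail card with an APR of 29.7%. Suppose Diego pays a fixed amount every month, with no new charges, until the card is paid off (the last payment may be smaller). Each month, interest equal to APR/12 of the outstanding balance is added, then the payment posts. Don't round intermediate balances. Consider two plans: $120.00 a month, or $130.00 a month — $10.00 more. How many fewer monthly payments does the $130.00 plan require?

Monthly rate r = 29.7%/12 = 2.475% = 0.02475.
At $120.00/mo: n = ⌈−ln(1 − rB₀/P)/ln(1+r)⌉ = 42 payments (last $27.66); total interest = total paid − $3,079.00 = $1,868.66.
At $130.00/mo: 37 payments (last $11.86); total interest $1,612.86.
Payments saved = 42 − 37 = 5.

5 fewer payments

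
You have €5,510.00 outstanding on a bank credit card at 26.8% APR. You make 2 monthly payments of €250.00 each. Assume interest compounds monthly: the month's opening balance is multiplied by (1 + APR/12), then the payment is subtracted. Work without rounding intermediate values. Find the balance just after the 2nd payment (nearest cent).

Monthly rate r = 26.8%/12 = 2.23333% = 0.0223333.
Each month: B ← B·(1+r) − €250.00.
Month 1: interest €123.06; balance after payment €5,383.06.
Month 2: interest €120.22; balance after payment €5,253.28.

€5,253.28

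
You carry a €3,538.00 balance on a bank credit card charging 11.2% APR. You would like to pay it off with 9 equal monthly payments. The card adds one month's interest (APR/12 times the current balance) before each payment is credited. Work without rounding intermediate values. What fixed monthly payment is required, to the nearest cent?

€411.68

Monthly rate r = 11.2%/12 = 0.933333% = 0.00933333.
Level-payment amortization: P = B₀·r / (1 − (1+r)^(−n)) = 3538.00·0.00933333 / (1 − 1.00933^(−9)).
Denominator 1 − (1+r)^(−9) = 0.0802104841.
P = 33.0213 / 0.0802104841 ≈ 411.68.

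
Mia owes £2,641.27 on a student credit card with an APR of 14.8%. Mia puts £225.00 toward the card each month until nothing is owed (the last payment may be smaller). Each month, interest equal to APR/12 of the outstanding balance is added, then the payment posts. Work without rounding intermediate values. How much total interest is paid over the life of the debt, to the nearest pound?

£230

Monthly rate r = 14.8%/12 = 1.23333% = 0.0123333.
Payoff takes n = ⌈−ln(1 − rB₀/P)/ln(1+r)⌉ = ⌈12.759⌉ = 13 payments; the last is £171.01.
Total paid = 12·£225.00 + £171.01 = £2,871.01.
Total interest = total paid − principal = £2,871.01 − £2,641.27 = £229.74.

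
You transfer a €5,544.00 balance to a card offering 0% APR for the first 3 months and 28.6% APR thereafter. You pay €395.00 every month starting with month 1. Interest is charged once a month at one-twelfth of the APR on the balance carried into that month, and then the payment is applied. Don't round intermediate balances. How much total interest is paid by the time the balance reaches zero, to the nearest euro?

€759

Promo months 1–3 at r₀ = 0%/12 = 0; months 4+ at r₁ = 28.6%/12 = 0.0238333.
After month 3 (no interest yet): B = €5,544.00 − 3·€395.00 = €4,359.00.
Then at r₁ with €395.00/mo: n₂ = −ln(1 − r₁·B/P)/ln(1+r₁) ≈ 12.96 → 13 more payments.
Total paid = 15·€395.00 + €378.15 = €6,303.15; interest = €6,303.15 − €5,544.00 = €759.15.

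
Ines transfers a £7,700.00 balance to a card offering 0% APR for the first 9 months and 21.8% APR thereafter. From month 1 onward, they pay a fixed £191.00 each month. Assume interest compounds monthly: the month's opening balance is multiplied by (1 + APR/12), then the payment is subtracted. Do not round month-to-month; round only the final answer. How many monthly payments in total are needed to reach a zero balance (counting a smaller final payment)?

56 months

Promo months 1–9 at r₀ = 0%/12 = 0; months 10+ at r₁ = 21.8%/12 = 0.0181667.
After month 9 (no interest yet): B = £7,700.00 − 9·£191.00 = £5,981.00.
Then at r₁ with £191.00/mo: n₂ = −ln(1 − r₁·B/P)/ln(1+r₁) ≈ 46.73 → 47 more payments.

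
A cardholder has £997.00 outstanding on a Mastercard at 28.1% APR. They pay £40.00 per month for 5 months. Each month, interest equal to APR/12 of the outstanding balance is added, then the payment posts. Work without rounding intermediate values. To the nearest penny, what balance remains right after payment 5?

Monthly rate r = 28.1%/12 = 2.34167% = 0.0234167.
Each month: B ← B·(1+r) − £40.00.
Month 1: interest £23.35; balance after payment £980.35.
Month 2: interest £22.96; balance after payment £963.30.
Month 3: interest £22.56; balance after payment £945.86.
Month 4: interest £22.15; balance after payment £928.01.
Month 5: interest £21.73; balance after payment £909.74.

£909.74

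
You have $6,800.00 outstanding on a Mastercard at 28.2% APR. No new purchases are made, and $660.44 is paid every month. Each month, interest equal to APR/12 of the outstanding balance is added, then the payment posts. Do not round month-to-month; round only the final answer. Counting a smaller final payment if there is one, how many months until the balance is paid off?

12 payments

Monthly rate r = 28.2%/12 = 2.35% = 0.0235.
Recurrence: B ← B·(1+r) − $660.44.
Month 1: interest $159.80; balance after payment $6,299.36.
Month 2: interest $148.03; balance after payment $5,786.95.
Closed form: n = −ln(1 − rB₀/P)/ln(1+r) = −ln(0.75804)/ln(1.0235) ≈ 11.926, so the balance reaches zero during payment 12.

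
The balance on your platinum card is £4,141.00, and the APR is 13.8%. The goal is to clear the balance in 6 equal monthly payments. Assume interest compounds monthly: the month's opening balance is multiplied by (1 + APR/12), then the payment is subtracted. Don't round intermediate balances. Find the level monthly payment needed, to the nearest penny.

£718.21

Monthly rate r = 13.8%/12 = 1.15% = 0.0115.
Level-payment amortization: P = B₀·r / (1 − (1+r)^(−n)) = 4141.00·0.0115 / (1 − 1.0115^(−6)).
Denominator 1 − (1+r)^(−6) = 0.0663057649.
P = 47.6215 / 0.0663057649 ≈ 718.21.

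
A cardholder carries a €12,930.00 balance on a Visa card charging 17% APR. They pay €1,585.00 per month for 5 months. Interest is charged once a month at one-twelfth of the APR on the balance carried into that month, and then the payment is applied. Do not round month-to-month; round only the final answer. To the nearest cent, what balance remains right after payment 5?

€5,719.45

Monthly rate r = 17%/12 = 1.41667% = 0.0141667.
Each month: B ← B·(1+r) − €1,585.00.
Month 1: interest €183.17; balance after payment €11,528.17.
Month 2: interest €163.32; balance after payment €10,106.49.
Month 3: interest €143.18; balance after payment €8,664.67.
Month 4: interest €122.75; balance after payment €7,202.42.
Month 5: interest €102.03; balance after payment €5,719.45.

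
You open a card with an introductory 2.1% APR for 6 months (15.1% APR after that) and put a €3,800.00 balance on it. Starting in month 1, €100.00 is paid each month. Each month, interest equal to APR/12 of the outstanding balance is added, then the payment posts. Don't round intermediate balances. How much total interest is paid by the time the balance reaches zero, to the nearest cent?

Promo months 1–6 at r₀ = 2.1%/12 = 0.00175; months 7+ at r₁ = 15.1%/12 = 0.0125833.
After month 6: iterate B ← B·(1+r₀) − €100.00 for 6 months → €3,237.44.
Then at r₁ with €100.00/mo: n₂ = −ln(1 − r₁·B/P)/ln(1+r₁) ≈ 41.84 → 42 more payments.
Total paid = 47·€100.00 + €84.06 = €4,784.06; interest = €4,784.06 − €3,800.00 = €984.06.

€984.06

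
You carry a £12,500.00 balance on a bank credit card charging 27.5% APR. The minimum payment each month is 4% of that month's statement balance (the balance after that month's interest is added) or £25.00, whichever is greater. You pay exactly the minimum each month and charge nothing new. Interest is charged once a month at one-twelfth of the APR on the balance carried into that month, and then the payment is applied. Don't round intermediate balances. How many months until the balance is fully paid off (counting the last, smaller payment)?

Monthly rate r = 27.5%/12 = 2.29167% = 0.0229167.
While 4% of the post-interest balance exceeds £25.00, each month B ← (B·(1+r))·(1 − 0.04), i.e. B shrinks by the factor (1+r)·0.96 = 0.982.
This holds for months 1–167. Entering month 168 the balance is £601.91; 4% of the post-interest balance is now below £25.00, so the flat £25.00 minimum applies from here.
From month 168 a fixed £25.00 at rate r clears £601.91 in 36 more payments. Total: 167 + 36 = 203 months.

203 months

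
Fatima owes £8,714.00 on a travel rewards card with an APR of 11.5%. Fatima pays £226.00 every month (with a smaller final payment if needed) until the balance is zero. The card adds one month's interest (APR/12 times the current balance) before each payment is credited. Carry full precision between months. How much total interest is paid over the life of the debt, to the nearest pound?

£2,216

Monthly rate r = 11.5%/12 = 0.958333% = 0.00958333.
Payoff takes n = ⌈−ln(1 − rB₀/P)/ln(1+r)⌉ = ⌈48.361⌉ = 49 payments; the last is £81.94.
Total paid = 48·£226.00 + £81.94 = £10,929.94.
Total interest = total paid − principal = £10,929.94 − £8,714.00 = £2,215.94.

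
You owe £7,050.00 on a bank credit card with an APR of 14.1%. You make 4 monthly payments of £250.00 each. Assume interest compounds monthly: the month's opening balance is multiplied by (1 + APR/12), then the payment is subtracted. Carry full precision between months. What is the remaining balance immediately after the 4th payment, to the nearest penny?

Monthly rate r = 14.1%/12 = 1.175% = 0.01175.
Each month: B ← B·(1+r) − £250.00.
Month 1: interest £82.84; balance after payment £6,882.84.
Month 2: interest £80.87; balance after payment £6,713.71.
Month 3: interest £78.89; balance after payment £6,542.60.
Month 4: interest £76.88; balance after payment £6,369.47.

£6,369.47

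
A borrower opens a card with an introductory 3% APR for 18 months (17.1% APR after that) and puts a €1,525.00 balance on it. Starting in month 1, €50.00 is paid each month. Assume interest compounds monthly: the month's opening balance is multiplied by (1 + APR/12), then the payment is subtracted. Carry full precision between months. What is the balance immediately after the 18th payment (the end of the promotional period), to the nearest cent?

€675.72

Promo months 1–18 at r₀ = 3%/12 = 0.0025; months 19+ at r₁ = 17.1%/12 = 0.01425.
After month 18: iterate B ← B·(1+r₀) − €50.00 for 18 months → €675.72.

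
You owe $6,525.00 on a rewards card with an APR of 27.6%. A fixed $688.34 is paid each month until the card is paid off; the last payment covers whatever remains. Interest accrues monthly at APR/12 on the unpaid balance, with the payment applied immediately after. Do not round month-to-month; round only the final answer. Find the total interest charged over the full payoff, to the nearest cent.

Monthly rate r = 27.6%/12 = 2.3% = 0.023.
Payoff takes n = ⌈−ln(1 − rB₀/P)/ln(1+r)⌉ = ⌈10.815⌉ = 11 payments; the last is $562.30.
Total paid = 10·$688.34 + $562.30 = $7,445.70.
Total interest = total paid − principal = $7,445.70 − $6,525.00 = $920.70.

$920.70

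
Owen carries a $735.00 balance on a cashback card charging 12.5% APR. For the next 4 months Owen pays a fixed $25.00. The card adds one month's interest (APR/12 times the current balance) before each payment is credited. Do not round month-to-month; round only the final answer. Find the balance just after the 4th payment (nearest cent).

Monthly rate r = 12.5%/12 = 1.04167% = 0.0104167.
Each month: B ← B·(1+r) − $25.00.
Month 1: interest $7.66; balance after payment $717.66.
Month 2: interest $7.48; balance after payment $700.13.
Month 3: interest $7.29; balance after payment $682.42.
Month 4: interest $7.11; balance after payment $664.53.

$664.53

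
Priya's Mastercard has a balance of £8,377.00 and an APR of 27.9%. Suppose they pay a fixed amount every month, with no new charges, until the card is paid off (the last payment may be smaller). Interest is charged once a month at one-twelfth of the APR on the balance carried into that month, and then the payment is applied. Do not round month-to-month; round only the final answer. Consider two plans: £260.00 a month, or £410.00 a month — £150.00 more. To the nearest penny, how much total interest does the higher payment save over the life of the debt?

£4,145.91

Monthly rate r = 27.9%/12 = 2.325% = 0.02325.
At £260.00/mo: n = ⌈−ln(1 − rB₀/P)/ln(1+r)⌉ = 61 payments (last £41.79); total interest = total paid − £8,377.00 = £7,264.79.
At £410.00/mo: 29 payments (last £15.88); total interest £3,118.88.
Interest saved = £7,264.79 − £3,118.88 = £4,145.91.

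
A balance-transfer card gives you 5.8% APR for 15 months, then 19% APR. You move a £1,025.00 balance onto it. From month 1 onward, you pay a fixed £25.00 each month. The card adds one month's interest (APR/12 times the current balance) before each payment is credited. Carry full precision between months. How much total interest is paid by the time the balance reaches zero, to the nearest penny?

£307.69

Promo months 1–15 at r₀ = 5.8%/12 = 0.00483333; months 16+ at r₁ = 19%/12 = 0.0158333.
After month 15: iterate B ← B·(1+r₀) − £25.00 for 15 months → £713.92.
Then at r₁ with £25.00/mo: n₂ = −ln(1 − r₁·B/P)/ln(1+r₁) ≈ 38.31 → 39 more payments.
Total paid = 53·£25.00 + £7.69 = £1,332.69; interest = £1,332.69 − £1,025.00 = £307.69.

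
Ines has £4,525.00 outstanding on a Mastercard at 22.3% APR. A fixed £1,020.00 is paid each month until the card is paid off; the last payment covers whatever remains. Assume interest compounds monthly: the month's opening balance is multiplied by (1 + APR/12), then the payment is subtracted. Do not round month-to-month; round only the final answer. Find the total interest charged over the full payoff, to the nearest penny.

Monthly rate r = 22.3%/12 = 1.85833% = 0.0185833.
Payoff takes n = ⌈−ln(1 − rB₀/P)/ln(1+r)⌉ = ⌈4.673⌉ = 5 payments; the last is £688.26.
Total paid = 4·£1,020.00 + £688.26 = £4,768.26.
Total interest = total paid − principal = £4,768.26 − £4,525.00 = £243.26.

£243.26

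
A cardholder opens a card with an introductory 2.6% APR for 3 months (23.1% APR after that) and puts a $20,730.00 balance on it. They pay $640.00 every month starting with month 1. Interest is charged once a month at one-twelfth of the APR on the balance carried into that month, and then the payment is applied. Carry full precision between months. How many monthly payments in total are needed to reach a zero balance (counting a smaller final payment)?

48 months

Promo months 1–3 at r₀ = 2.6%/12 = 0.00216667; months 4+ at r₁ = 23.1%/12 = 0.01925.
After month 3: iterate B ← B·(1+r₀) − $640.00 for 3 months → $18,940.87.
Then at r₁ with $640.00/mo: n₂ = −ln(1 − r₁·B/P)/ln(1+r₁) ≈ 44.23 → 45 more payments.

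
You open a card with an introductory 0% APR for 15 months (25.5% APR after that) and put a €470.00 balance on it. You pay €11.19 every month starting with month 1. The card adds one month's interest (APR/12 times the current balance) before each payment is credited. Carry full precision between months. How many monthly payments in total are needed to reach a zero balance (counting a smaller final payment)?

Promo months 1–15 at r₀ = 0%/12 = 0; months 16+ at r₁ = 25.5%/12 = 0.02125.
After month 15 (no interest yet): B = €470.00 − 15·€11.19 = €302.15.
Then at r₁ with €11.19/mo: n₂ = −ln(1 − r₁·B/P)/ln(1+r₁) ≈ 40.56 → 41 more payments.

56 months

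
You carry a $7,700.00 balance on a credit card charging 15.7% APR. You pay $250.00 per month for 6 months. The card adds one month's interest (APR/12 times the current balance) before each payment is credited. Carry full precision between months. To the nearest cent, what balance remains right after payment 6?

Monthly rate r = 15.7%/12 = 1.30833% = 0.0130833.
Each month: B ← B·(1+r) − $250.00.
Month 1: interest $100.74; balance after payment $7,550.74.
Month 2: interest $98.79; balance after payment $7,399.53.
Month 3: interest $96.81; balance after payment $7,246.34.
Month 4: interest $94.81; balance after payment $7,091.15.
Month 5: interest $92.78; balance after payment $6,933.92.
Month 6: interest $90.72; balance after payment $6,774.64.

$6,774.64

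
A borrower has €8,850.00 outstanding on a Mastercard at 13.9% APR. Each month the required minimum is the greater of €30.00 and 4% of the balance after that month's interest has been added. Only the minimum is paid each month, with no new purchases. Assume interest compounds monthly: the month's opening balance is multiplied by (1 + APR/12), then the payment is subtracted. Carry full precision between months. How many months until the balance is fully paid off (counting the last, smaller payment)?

114 months

Monthly rate r = 13.9%/12 = 1.15833% = 0.0115833.
While 4% of the post-interest balance exceeds €30.00, each month B ← (B·(1+r))·(1 − 0.04), i.e. B shrinks by the factor (1+r)·0.96 = 0.97112.
This holds for months 1–85. Entering month 86 the balance is €733.06; 4% of the post-interest balance is now below €30.00, so the flat €30.00 minimum applies from here.
From month 86 a fixed €30.00 at rate r clears €733.06 in 29 more payments. Total: 85 + 29 = 114 months.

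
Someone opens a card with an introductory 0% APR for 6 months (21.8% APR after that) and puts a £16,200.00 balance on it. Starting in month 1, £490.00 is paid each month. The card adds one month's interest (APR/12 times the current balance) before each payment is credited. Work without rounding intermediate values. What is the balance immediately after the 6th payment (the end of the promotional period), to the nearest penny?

£13,260.00

Promo months 1–6 at r₀ = 0%/12 = 0; months 7+ at r₁ = 21.8%/12 = 0.0181667.
After month 6 (no interest yet): B = £16,200.00 − 6·£490.00 = £13,260.00.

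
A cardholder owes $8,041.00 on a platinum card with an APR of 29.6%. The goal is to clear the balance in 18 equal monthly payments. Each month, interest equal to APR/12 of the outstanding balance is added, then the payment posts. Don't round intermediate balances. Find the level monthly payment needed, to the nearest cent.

$558.61

Monthly rate r = 29.6%/12 = 2.46667% = 0.0246667.
Level-payment amortization: P = B₀·r / (1 − (1+r)^(−n)) = 8041.00·0.0246667 / (1 − 1.02467^(−18)).
Denominator 1 − (1+r)^(−18) = 0.355069304.
P = 198.345 / 0.355069304 ≈ 558.61.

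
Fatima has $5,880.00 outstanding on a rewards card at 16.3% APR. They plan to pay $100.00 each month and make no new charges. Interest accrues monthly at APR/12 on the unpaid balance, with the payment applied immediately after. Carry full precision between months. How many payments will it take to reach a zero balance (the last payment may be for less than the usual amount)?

119 months

Monthly rate r = 16.3%/12 = 1.35833% = 0.0135833.
Recurrence: B ← B·(1+r) − $100.00.
Month 1: interest $79.87; balance after payment $5,859.87.
Month 2: interest $79.60; balance after payment $5,839.47.
Closed form: n = −ln(1 − rB₀/P)/ln(1+r) = −ln(0.2013)/ln(1.01358) ≈ 118.809, so the balance reaches zero during payment 119.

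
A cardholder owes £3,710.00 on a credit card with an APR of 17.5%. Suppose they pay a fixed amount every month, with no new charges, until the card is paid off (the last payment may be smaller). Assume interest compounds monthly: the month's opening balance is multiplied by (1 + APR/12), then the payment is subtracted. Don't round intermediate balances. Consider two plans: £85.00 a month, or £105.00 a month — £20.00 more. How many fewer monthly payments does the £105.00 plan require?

Monthly rate r = 17.5%/12 = 1.45833% = 0.0145833.
At £85.00/mo: n = ⌈−ln(1 − rB₀/P)/ln(1+r)⌉ = 70 payments (last £76.65); total interest = total paid − £3,710.00 = £2,231.65.
At £105.00/mo: 51 payments (last £2.03); total interest £1,542.03.
Payments saved = 70 − 51 = 19.

19 fewer payments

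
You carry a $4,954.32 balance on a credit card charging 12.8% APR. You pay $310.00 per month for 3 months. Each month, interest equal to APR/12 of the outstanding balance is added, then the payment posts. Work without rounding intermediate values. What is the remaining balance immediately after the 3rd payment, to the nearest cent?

Monthly rate r = 12.8%/12 = 1.06667% = 0.0106667.
Each month: B ← B·(1+r) − $310.00.
Month 1: interest $52.85; balance after payment $4,697.17.
Month 2: interest $50.10; balance after payment $4,437.27.
Month 3: interest $47.33; balance after payment $4,174.60.

$4,174.60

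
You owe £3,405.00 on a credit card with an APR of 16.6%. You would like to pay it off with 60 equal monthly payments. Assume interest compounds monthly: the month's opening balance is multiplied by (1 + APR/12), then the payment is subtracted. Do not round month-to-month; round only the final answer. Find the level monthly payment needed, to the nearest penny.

£83.89

Monthly rate r = 16.6%/12 = 1.38333% = 0.0138333.
Level-payment amortization: P = B₀·r / (1 − (1+r)^(−n)) = 3405.00·0.0138333 / (1 − 1.01383^(−60)).
Denominator 1 − (1+r)^(−60) = 0.561463208.
P = 47.1025 / 0.561463208 ≈ 83.89.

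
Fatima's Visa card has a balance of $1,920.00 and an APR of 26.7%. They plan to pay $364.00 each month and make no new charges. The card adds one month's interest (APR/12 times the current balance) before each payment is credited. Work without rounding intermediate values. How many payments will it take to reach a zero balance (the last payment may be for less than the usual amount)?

6 months

Monthly rate r = 26.7%/12 = 2.225% = 0.02225.
Recurrence: B ← B·(1+r) − $364.00.
Month 1: interest $42.72; balance after payment $1,598.72.
Month 2: interest $35.57; balance after payment $1,270.29.
Month 3: interest $28.26; balance after payment $934.56.
Month 4: interest $20.79; balance after payment $591.35.
Month 5: interest $13.16; balance after payment $240.51.
Month 6: interest $5.35; balance after payment $0.00.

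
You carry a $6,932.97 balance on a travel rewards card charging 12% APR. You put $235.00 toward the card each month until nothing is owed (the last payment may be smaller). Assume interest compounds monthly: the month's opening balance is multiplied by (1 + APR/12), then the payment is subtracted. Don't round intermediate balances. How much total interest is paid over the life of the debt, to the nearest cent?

Monthly rate r = 12%/12 = 1% = 0.01.
Payoff takes n = ⌈−ln(1 − rB₀/P)/ln(1+r)⌉ = ⌈35.133⌉ = 36 payments; the last is $31.41.
Total paid = 35·$235.00 + $31.41 = $8,256.41.
Total interest = total paid − principal = $8,256.41 − $6,932.97 = $1,323.44.

$1,323.44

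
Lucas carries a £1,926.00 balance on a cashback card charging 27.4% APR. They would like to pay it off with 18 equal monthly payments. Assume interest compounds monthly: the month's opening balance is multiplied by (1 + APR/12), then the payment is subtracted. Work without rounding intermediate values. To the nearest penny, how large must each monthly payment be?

Monthly rate r = 27.4%/12 = 2.28333% = 0.0228333.
Level-payment amortization: P = B₀·r / (1 − (1+r)^(−n)) = 1926.00·0.0228333 / (1 − 1.02283^(−18)).
Denominator 1 − (1+r)^(−18) = 0.333941634.
P = 43.977 / 0.333941634 ≈ 131.69.

£131.69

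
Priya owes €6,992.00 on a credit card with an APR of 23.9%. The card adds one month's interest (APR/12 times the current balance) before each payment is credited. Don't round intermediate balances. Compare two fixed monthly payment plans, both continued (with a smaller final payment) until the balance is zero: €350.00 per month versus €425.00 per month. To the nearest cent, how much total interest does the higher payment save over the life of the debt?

€447.93

Monthly rate r = 23.9%/12 = 1.99167% = 0.0199167.
At €350.00/mo: n = ⌈−ln(1 − rB₀/P)/ln(1+r)⌉ = 26 payments (last €253.99); total interest = total paid − €6,992.00 = €2,011.99.
At €425.00/mo: 21 payments (last €56.06); total interest €1,564.06.
Interest saved = €2,011.99 − €1,564.06 = €447.93.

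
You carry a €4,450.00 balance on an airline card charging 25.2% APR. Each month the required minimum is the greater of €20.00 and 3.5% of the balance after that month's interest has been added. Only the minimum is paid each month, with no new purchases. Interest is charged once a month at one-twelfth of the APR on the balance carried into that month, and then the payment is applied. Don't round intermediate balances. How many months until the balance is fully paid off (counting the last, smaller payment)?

Monthly rate r = 25.2%/12 = 2.1% = 0.021.
While 3.5% of the post-interest balance exceeds €20.00, each month B ← (B·(1+r))·(1 − 0.035), i.e. B shrinks by the factor (1+r)·0.965 = 0.98526.
This holds for months 1–140. Entering month 141 the balance is €556.91; 3.5% of the post-interest balance is now below €20.00, so the flat €20.00 minimum applies from here.
From month 141 a fixed €20.00 at rate r clears €556.91 in 43 more payments. Total: 140 + 43 = 183 months.

183 months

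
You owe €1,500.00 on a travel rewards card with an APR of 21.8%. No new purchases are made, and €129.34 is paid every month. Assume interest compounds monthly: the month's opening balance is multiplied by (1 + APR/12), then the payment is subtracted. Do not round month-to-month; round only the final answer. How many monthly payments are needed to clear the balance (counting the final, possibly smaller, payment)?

Monthly rate r = 21.8%/12 = 1.81667% = 0.0181667.
Recurrence: B ← B·(1+r) − €129.34.
Month 1: interest €27.25; balance after payment €1,397.91.
Month 2: interest €25.40; balance after payment €1,293.97.
Closed form: n = −ln(1 − rB₀/P)/ln(1+r) = −ln(0.78931)/ln(1.01817) ≈ 13.141, so the balance reaches zero during payment 14.

14 payments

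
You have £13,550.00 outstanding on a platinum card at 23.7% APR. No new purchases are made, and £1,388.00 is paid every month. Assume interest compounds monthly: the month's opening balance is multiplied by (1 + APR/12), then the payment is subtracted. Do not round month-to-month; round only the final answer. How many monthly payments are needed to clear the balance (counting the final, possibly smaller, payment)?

11 payments

Monthly rate r = 23.7%/12 = 1.975% = 0.01975.
Recurrence: B ← B·(1+r) − £1,388.00.
Month 1: interest £267.61; balance after payment £12,429.61.
Month 2: interest £245.48; balance after payment £11,287.10.
Closed form: n = −ln(1 − rB₀/P)/ln(1+r) = −ln(0.8072)/ln(1.01975) ≈ 10.952, so the balance reaches zero during payment 11.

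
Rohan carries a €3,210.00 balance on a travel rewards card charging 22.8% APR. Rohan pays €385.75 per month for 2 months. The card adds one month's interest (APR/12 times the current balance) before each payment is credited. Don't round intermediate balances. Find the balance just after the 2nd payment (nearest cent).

Monthly rate r = 22.8%/12 = 1.9% = 0.019.
Each month: B ← B·(1+r) − €385.75.
Month 1: interest €60.99; balance after payment €2,885.24.
Month 2: interest €54.82; balance after payment €2,554.31.

€2,554.31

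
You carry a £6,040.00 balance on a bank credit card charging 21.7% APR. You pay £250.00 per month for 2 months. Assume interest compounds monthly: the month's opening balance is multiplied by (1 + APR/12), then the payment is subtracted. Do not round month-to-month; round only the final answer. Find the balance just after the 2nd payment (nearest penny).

£5,755.90

Monthly rate r = 21.7%/12 = 1.80833% = 0.0180833.
Each month: B ← B·(1+r) − £250.00.
Month 1: interest £109.22; balance after payment £5,899.22.
Month 2: interest £106.68; balance after payment £5,755.90.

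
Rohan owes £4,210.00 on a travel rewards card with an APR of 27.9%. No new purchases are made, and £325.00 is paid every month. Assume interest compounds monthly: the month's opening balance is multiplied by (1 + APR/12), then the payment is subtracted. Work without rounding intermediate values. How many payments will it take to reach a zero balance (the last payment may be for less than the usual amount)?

16 months

Monthly rate r = 27.9%/12 = 2.325% = 0.02325.
Recurrence: B ← B·(1+r) − £325.00.
Month 1: interest £97.88; balance after payment £3,982.88.
Month 2: interest £92.60; balance after payment £3,750.48.
Closed form: n = −ln(1 − rB₀/P)/ln(1+r) = −ln(0.69882)/ln(1.02325) ≈ 15.592, so the balance reaches zero during payment 16.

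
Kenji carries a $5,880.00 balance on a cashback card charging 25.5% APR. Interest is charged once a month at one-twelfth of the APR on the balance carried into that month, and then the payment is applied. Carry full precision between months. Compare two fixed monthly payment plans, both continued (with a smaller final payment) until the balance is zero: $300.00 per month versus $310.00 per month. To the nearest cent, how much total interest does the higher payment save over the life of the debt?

$79.35

Monthly rate r = 25.5%/12 = 2.125% = 0.02125.
At $300.00/mo: n = ⌈−ln(1 − rB₀/P)/ln(1+r)⌉ = 26 payments (last $186.60); total interest = total paid − $5,880.00 = $1,806.60.
At $310.00/mo: 25 payments (last $167.25); total interest $1,727.25.
Interest saved = $1,806.60 − $1,727.25 = $79.35.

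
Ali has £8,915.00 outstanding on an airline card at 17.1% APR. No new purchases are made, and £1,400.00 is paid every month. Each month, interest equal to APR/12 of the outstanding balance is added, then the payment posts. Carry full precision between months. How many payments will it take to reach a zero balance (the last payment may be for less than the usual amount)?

Monthly rate r = 17.1%/12 = 1.425% = 0.01425.
Recurrence: B ← B·(1+r) − £1,400.00.
Month 1: interest £127.04; balance after payment £7,642.04.
Month 2: interest £108.90; balance after payment £6,350.94.
Closed form: n = −ln(1 − rB₀/P)/ln(1+r) = −ln(0.90926)/ln(1.01425) ≈ 6.723, so the balance reaches zero during payment 7.

7 payments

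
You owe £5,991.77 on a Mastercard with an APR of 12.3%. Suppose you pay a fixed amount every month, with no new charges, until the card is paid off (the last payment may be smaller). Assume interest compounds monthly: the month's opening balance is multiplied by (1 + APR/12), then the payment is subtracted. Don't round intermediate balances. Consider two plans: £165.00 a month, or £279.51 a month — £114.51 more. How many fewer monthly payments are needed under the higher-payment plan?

21 fewer payments

Monthly rate r = 12.3%/12 = 1.025% = 0.01025.
At £165.00/mo: n = ⌈−ln(1 − rB₀/P)/ln(1+r)⌉ = 46 payments (last £107.90); total interest = total paid − £5,991.77 = £1,541.13.
At £279.51/mo: 25 payments (last £92.48); total interest £808.95.
Payments saved = 46 − 25 = 21.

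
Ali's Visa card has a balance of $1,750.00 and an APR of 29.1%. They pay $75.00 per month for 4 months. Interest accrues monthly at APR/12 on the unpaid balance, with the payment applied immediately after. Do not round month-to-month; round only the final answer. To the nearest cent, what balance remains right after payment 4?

Monthly rate r = 29.1%/12 = 2.425% = 0.02425.
Each month: B ← B·(1+r) − $75.00.
Month 1: interest $42.44; balance after payment $1,717.44.
Month 2: interest $41.65; balance after payment $1,684.09.
Month 3: interest $40.84; balance after payment $1,649.92.
Month 4: interest $40.01; balance after payment $1,614.94.

$1,614.94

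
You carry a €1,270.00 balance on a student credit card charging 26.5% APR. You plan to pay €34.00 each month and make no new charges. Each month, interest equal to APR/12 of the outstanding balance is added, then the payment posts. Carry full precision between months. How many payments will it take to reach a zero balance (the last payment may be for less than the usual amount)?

Monthly rate r = 26.5%/12 = 2.20833% = 0.0220833.
Recurrence: B ← B·(1+r) − €34.00.
Month 1: interest €28.05; balance after payment €1,264.05.
Month 2: interest €27.91; balance after payment €1,257.96.
Closed form: n = −ln(1 − rB₀/P)/ln(1+r) = −ln(0.17512)/ln(1.02208) ≈ 79.763, so the balance reaches zero during payment 80.

80 payments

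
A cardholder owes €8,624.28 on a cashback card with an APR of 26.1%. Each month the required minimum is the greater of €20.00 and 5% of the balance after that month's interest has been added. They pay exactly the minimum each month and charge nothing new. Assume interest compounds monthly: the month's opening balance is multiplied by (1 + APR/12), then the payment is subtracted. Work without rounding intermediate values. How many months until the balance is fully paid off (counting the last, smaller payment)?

130 months

Monthly rate r = 26.1%/12 = 2.175% = 0.02175.
While 5% of the post-interest balance exceeds €20.00, each month B ← (B·(1+r))·(1 − 0.05), i.e. B shrinks by the factor (1+r)·0.95 = 0.97066.
This holds for months 1–104. Entering month 105 the balance is €389.78; 5% of the post-interest balance is now below €20.00, so the flat €20.00 minimum applies from here.
From month 105 a fixed €20.00 at rate r clears €389.78 in 26 more payments. Total: 104 + 26 = 130 months.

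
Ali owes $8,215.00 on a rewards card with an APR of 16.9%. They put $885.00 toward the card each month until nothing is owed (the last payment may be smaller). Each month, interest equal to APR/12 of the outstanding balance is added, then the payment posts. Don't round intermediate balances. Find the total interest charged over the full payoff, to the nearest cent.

$650.85

Monthly rate r = 16.9%/12 = 1.40833% = 0.0140833.
Payoff takes n = ⌈−ln(1 − rB₀/P)/ln(1+r)⌉ = ⌈10.018⌉ = 11 payments; the last is $15.85.
Total paid = 10·$885.00 + $15.85 = $8,865.85.
Total interest = total paid − principal = $8,865.85 − $8,215.00 = $650.85.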